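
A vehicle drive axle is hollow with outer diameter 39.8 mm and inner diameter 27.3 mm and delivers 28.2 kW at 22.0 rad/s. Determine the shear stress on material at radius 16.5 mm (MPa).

ω = 22.0 rad/s, so T = P/ω = 28.2×10³ / 22.00 = 1282 N·m.
J = π(d_o⁴ − d_i⁴)/32 = π(0.0398⁴ − 0.0273⁴)/32 = 1.918×10^-7 m⁴.
Shear stress varies linearly with radius: τ = T·r/J = 1282 × 0.0165 / 1.918×10^-7 = 1.103×10^8 Pa.

110 MPa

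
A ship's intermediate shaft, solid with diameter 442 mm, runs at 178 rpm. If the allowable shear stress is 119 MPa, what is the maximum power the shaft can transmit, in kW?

J = πd⁴/32 = π(0.442)⁴/32 = 3.747×10^-3 m⁴.
T_max = τ_allow·J/r = 1.19×10^8 × 3.747×10^-3 / 0.221 = 2.018e6 N·m.
ω = 2π·178/60 = 18.64 rad/s, so P_max = T_max·ω = 3.761×10^7 W.

37600 kW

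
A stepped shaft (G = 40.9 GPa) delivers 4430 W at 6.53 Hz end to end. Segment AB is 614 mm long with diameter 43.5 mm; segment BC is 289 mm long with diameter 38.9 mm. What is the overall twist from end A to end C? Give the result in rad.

0.00800 rad

ω = 2π·6.53 = 41.03 rad/s, so T = P/ω = 4430 / 41.03 = 108.0 N·m.
J_AB = π(0.0435)⁴/32 = 3.52×10^-7 m⁴; J_BC = π(0.0389)⁴/32 = 2.25×10^-7 m⁴.
θ = (T/G)·Σ L_i/J_i = (108.0/40.9×10⁹)·(0.614/3.52×10^-7 + 0.289/2.25×10^-7) = 8.005×10^-3 rad.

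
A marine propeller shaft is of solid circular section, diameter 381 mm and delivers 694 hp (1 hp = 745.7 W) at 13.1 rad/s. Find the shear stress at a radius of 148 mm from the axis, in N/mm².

ω = 13.1 rad/s, so T = P/ω = 694×745.7 / 13.10 = 39510 N·m.
J = πd⁴/32 = π(0.381)⁴/32 = 2.069×10^-3 m⁴.
Shear stress varies linearly with radius: τ = T·r/J = 39510 × 0.148 / 2.069×10^-3 = 2.826×10^6 Pa.

2.83 N/mm²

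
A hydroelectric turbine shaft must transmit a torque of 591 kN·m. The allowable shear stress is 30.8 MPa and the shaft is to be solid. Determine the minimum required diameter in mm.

461 mm

For a solid shaft τ_max = 16T/(πd³), so d = (16T/(π τ_allow))^(1/3) = (16·591000/(π·3.08×10^7))^(1/3) = 0.4606 m.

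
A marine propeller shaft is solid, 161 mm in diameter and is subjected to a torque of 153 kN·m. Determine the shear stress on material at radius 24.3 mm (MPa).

J = πd⁴/32 = π(0.161)⁴/32 = 6.596×10^-5 m⁴.
Shear stress varies linearly with radius: τ = T·r/J = 153000 × 0.0243 / 6.596×10^-5 = 5.636×10^7 Pa.

56.4 MPa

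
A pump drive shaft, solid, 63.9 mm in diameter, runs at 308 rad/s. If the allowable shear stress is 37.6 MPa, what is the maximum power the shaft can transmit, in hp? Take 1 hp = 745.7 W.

796 hp

J = πd⁴/32 = π(0.0639)⁴/32 = 1.637×10^-6 m⁴.
T_max = τ_allow·J/r = 3.76×10^7 × 1.637×10^-6 / 0.0319 = 1926 N·m.
ω = 308 rad/s, so P_max = T_max·ω = 5.933×10^5 W.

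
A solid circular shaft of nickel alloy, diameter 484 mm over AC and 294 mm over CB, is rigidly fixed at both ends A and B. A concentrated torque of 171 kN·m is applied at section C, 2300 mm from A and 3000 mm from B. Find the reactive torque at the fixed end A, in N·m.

155000 N·m

Compatibility: T_A·a/J_AC = T_B·b/J_CB with T_A + T_B = T₀.
J_AC = 5.39×10^-3 m⁴, J_CB = 7.33×10^-4 m⁴, so T_A = T₀·(J_AC/a)/((J_AC/a)+(J_CB/b)) = 154800 N·m, T_B = 16160 N·m.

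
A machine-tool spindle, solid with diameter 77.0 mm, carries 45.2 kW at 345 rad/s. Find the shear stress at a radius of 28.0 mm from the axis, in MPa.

1.06 MPa

ω = 345 rad/s, so T = P/ω = 45.2×10³ / 345.0 = 131.0 N·m.
J = πd⁴/32 = π(0.0770)⁴/32 = 3.451×10^-6 m⁴.
Shear stress varies linearly with radius: τ = T·r/J = 131.0 × 0.0280 / 3.451×10^-6 = 1.063×10^6 Pa.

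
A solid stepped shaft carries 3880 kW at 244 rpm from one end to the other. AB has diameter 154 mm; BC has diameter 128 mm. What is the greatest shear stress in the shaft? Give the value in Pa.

3.69e8 Pa

ω = 2π·244/60 = 25.55 rad/s, so T = P/ω = 3880×10³ / 25.55 = 151800 N·m.
Under the same torque, τ_max = 16T/(πd³) is largest where d is smallest — segment BC (d = 128 mm).
τ_max = 16·151800/(π·(0.128)³) = 3.688×10^8 Pa.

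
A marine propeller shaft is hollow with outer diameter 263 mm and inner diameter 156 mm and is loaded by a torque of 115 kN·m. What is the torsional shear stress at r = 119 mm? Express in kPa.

J = π(d_o⁴ − d_i⁴)/32 = π(0.263⁴ − 0.156⁴)/32 = 4.116×10^-4 m⁴.
Shear stress varies linearly with radius: τ = T·r/J = 115000 × 0.119 / 4.116×10^-4 = 3.325×10^7 Pa.

33300 kPa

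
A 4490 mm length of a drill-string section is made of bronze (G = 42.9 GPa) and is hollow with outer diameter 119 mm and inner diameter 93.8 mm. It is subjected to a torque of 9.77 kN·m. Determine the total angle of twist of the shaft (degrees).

J = π(d_o⁴ − d_i⁴)/32 = π(0.119⁴ − 0.0938⁴)/32 = 1.209×10^-5 m⁴.
θ = T·L/(G·J) = 9770 × 4.49 / (42.9×10⁹ × 1.209×10^-5) = 0.08460 rad.

4.85°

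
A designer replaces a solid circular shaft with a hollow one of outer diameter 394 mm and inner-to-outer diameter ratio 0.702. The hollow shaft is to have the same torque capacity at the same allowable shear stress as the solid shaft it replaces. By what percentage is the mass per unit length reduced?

Equal τ_max and T ⇒ the solid shaft needs d_s³ = d_o³(1−k⁴), so d_s = 394·(1−0.702⁴)^(1/3) = 359.1 mm.
Area ratio A_h/A_s = d_o²(1−k²)/d_s² = (1−k²)/(1−k⁴)^(2/3) = 0.6106.
Mass saving = 1 − 0.6106 = 38.9 %.

38.9 %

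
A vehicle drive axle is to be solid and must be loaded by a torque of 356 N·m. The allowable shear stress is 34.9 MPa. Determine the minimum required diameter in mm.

For a solid shaft τ_max = 16T/(πd³), so d = (16T/(π τ_allow))^(1/3) = (16·356.0/(π·3.49×10^7))^(1/3) = 0.03731 m.

37.3 mm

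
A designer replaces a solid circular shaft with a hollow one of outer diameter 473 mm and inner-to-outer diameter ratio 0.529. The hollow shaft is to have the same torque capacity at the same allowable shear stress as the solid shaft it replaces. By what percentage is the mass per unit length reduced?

24.0 %

Equal τ_max and T ⇒ the solid shaft needs d_s³ = d_o³(1−k⁴), so d_s = 473·(1−0.529⁴)^(1/3) = 460.3 mm.
Area ratio A_h/A_s = d_o²(1−k²)/d_s² = (1−k²)/(1−k⁴)^(2/3) = 0.7604.
Mass saving = 1 − 0.7604 = 24.0 %.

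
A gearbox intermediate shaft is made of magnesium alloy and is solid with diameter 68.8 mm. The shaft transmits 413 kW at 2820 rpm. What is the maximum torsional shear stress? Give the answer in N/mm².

ω = 2π·2820/60 = 295.3 rad/s, so T = P/ω = 413×10³ / 295.3 = 1399 N·m.
J = πd⁴/32 = π(0.0688)⁴/32 = 2.200×10^-6 m⁴.
τ_max = T·r/J = 1399 × 0.0344 / 2.200×10^-6 = 2.187×10^7 Pa.

21.9 N/mm²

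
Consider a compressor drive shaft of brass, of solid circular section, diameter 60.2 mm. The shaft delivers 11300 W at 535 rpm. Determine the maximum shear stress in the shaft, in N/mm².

ω = 2π·535/60 = 56.03 rad/s, so T = P/ω = 11300 / 56.03 = 201.7 N·m.
J = πd⁴/32 = π(0.0602)⁴/32 = 1.289×10^-6 m⁴.
τ_max = T·r/J = 201.7 × 0.0301 / 1.289×10^-6 = 4.708×10^6 Pa.

4.71 N/mm²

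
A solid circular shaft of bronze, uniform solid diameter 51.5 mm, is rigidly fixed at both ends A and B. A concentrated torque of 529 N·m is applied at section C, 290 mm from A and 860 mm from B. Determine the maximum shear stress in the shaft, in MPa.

14.8 MPa

With uniform GJ and both ends fixed, compatibility θ_AC = θ_CB gives T_A·a = T_B·b, together with T_A + T_B = T₀.
T_A = T₀·b/(a+b) = 529.0·860/1150 = 395.6 N·m; T_B = 133.4 N·m.
τ in each portion: τ_AC = 1.48×10^7 Pa, τ_CB = 4.97×10^6 Pa; maximum is in AC.
τ_max = T_AC·r/J = 395.6·0.0257/6.91×10^-7 = 1.475×10^7 Pa.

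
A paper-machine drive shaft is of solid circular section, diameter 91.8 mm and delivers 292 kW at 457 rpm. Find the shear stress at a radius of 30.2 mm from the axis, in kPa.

ω = 2π·457/60 = 47.86 rad/s, so T = P/ω = 292×10³ / 47.86 = 6102 N·m.
J = πd⁴/32 = π(0.0918)⁴/32 = 6.972×10^-6 m⁴.
Shear stress varies linearly with radius: τ = T·r/J = 6102 × 0.0302 / 6.972×10^-6 = 2.643×10^7 Pa.

26400 kPa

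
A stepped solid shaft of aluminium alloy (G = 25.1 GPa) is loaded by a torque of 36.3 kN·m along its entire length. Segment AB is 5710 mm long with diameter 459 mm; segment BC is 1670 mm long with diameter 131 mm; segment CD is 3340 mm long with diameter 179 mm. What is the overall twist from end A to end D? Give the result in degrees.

J_AB = π(0.459)⁴/32 = 4.36×10^-3 m⁴; J_BC = π(0.131)⁴/32 = 2.89×10^-5 m⁴; J_CD = π(0.179)⁴/32 = 1.01×10^-4 m⁴.
θ = (T/G)·Σ L_i/J_i = (36300/25.1×10⁹)·(5.71/4.36×10^-3 + 1.67/2.89×10^-5 + 3.34/1.01×10^-4) = 0.1334 rad.

7.64°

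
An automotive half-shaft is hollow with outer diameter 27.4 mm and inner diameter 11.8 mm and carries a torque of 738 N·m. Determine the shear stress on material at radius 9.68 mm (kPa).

134000 kPa

J = π(d_o⁴ − d_i⁴)/32 = π(0.0274⁴ − 0.0118⁴)/32 = 5.343×10^-8 m⁴.
Shear stress varies linearly with radius: τ = T·r/J = 738.0 × 0.00968 / 5.343×10^-8 = 1.337×10^8 Pa.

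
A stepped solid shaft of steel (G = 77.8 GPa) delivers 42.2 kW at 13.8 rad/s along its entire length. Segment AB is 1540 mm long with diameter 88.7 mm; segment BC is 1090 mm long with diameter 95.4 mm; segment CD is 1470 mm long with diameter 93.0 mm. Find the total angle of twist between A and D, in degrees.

ω = 13.8 rad/s, so T = P/ω = 42.2×10³ / 13.80 = 3058 N·m.
J_AB = π(0.0887)⁴/32 = 6.08×10^-6 m⁴; J_BC = π(0.0954)⁴/32 = 8.13×10^-6 m⁴; J_CD = π(0.0930)⁴/32 = 7.34×10^-6 m⁴.
θ = (T/G)·Σ L_i/J_i = (3058/77.8×10⁹)·(1.54/6.08×10^-6 + 1.09/8.13×10^-6 + 1.47/7.34×10^-6) = 0.02310 rad.

1.32°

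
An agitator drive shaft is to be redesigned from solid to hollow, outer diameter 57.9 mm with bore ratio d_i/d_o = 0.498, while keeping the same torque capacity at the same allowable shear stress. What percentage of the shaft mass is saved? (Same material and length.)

21.5 %

Equal τ_max and T ⇒ the solid shaft needs d_s³ = d_o³(1−k⁴), so d_s = 57.9·(1−0.498⁴)^(1/3) = 56.69 mm.
Area ratio A_h/A_s = d_o²(1−k²)/d_s² = (1−k²)/(1−k⁴)^(2/3) = 0.7845.
Mass saving = 1 − 0.7845 = 21.5 %.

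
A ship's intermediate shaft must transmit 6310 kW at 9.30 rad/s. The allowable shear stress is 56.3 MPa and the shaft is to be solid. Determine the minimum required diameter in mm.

ω = 9.30 rad/s, so T = P/ω = 6310×10³ / 9.300 = 678500 N·m.
For a solid shaft τ_max = 16T/(πd³), so d = (16T/(π τ_allow))^(1/3) = (16·678500/(π·5.63×10^7))^(1/3) = 0.3945 m.

394 mm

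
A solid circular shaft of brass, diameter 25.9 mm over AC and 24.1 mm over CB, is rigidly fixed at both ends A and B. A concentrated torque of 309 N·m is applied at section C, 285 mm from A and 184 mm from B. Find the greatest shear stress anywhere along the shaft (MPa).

60.4 MPa

Compatibility: T_A·a/J_AC = T_B·b/J_CB with T_A + T_B = T₀.
J_AC = 4.42×10^-8 m⁴, J_CB = 3.31×10^-8 m⁴, so T_A = T₀·(J_AC/a)/((J_AC/a)+(J_CB/b)) = 143.0 N·m, T_B = 166.0 N·m.
τ in each portion: τ_AC = 4.19×10^7 Pa, τ_CB = 6.04×10^7 Pa; maximum is in CB.
τ_max = T_CB·r/J = 166.0·0.0120/3.31×10^-8 = 6.041×10^7 Pa.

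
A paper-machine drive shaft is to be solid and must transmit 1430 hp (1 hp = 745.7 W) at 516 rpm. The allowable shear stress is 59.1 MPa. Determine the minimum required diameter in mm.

119 mm

ω = 2π·516/60 = 54.04 rad/s, so T = P/ω = 1430×745.7 / 54.04 = 19730 N·m.
For a solid shaft τ_max = 16T/(πd³), so d = (16T/(π τ_allow))^(1/3) = (16·19730/(π·5.91×10^7))^(1/3) = 0.1194 m.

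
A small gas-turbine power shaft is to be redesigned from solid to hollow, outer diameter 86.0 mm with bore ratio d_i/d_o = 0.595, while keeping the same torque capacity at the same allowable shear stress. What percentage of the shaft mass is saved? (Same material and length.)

29.4 %

Equal τ_max and T ⇒ the solid shaft needs d_s³ = d_o³(1−k⁴), so d_s = 86.0·(1−0.595⁴)^(1/3) = 82.25 mm.
Area ratio A_h/A_s = d_o²(1−k²)/d_s² = (1−k²)/(1−k⁴)^(2/3) = 0.7063.
Mass saving = 1 − 0.7063 = 29.4 %.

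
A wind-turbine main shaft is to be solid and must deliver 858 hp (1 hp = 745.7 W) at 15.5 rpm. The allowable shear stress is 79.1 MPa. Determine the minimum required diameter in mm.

ω = 2π·15.5/60 = 1.623 rad/s, so T = P/ω = 858×745.7 / 1.623 = 394200 N·m.
For a solid shaft τ_max = 16T/(πd³), so d = (16T/(π τ_allow))^(1/3) = (16·394200/(π·7.91×10^7))^(1/3) = 0.2939 m.

294 mm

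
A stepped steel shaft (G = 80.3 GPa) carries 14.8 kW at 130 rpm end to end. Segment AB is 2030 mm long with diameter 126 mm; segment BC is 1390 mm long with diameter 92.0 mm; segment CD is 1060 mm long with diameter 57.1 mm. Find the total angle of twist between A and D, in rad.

0.0175 rad

ω = 2π·130/60 = 13.61 rad/s, so T = P/ω = 14.8×10³ / 13.61 = 1087 N·m.
J_AB = π(0.126)⁴/32 = 2.47×10^-5 m⁴; J_BC = π(0.0920)⁴/32 = 7.03×10^-6 m⁴; J_CD = π(0.0571)⁴/32 = 1.04×10^-6 m⁴.
θ = (T/G)·Σ L_i/J_i = (1087/80.3×10⁹)·(2.03/2.47×10^-5 + 1.39/7.03×10^-6 + 1.06/1.04×10^-6) = 0.01754 rad.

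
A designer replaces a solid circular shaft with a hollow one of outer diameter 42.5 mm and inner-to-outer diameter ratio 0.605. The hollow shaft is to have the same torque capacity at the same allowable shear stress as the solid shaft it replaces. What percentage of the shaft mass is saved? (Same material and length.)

30.2 %

Equal τ_max and T ⇒ the solid shaft needs d_s³ = d_o³(1−k⁴), so d_s = 42.5·(1−0.605⁴)^(1/3) = 40.51 mm.
Area ratio A_h/A_s = d_o²(1−k²)/d_s² = (1−k²)/(1−k⁴)^(2/3) = 0.6978.
Mass saving = 1 − 0.6978 = 30.2 %.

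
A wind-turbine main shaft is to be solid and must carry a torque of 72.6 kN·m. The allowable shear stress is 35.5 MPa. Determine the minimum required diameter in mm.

218 mm

For a solid shaft τ_max = 16T/(πd³), so d = (16T/(π τ_allow))^(1/3) = (16·72600/(π·3.55×10^7))^(1/3) = 0.2184 m.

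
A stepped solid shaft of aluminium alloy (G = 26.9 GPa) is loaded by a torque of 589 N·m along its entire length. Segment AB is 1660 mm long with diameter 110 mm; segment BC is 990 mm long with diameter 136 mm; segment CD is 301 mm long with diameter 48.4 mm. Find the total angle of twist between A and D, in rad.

0.0154 rad

J_AB = π(0.110)⁴/32 = 1.44×10^-5 m⁴; J_BC = π(0.136)⁴/32 = 3.36×10^-5 m⁴; J_CD = π(0.0484)⁴/32 = 5.39×10^-7 m⁴.
θ = (T/G)·Σ L_i/J_i = (589.0/26.9×10⁹)·(1.66/1.44×10^-5 + 0.990/3.36×10^-5 + 0.301/5.39×10^-7) = 0.01541 rad.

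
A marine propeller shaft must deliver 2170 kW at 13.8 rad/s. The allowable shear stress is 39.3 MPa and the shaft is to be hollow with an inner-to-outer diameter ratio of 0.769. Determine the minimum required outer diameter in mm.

315 mm

ω = 13.8 rad/s, so T = P/ω = 2170×10³ / 13.80 = 157200 N·m.
For a hollow shaft with d_i/d_o = 0.769: τ_max = 16T/(π d_o³ (1−k⁴)), so d_o = [16T/(π τ_allow (1−k⁴))]^(1/3) = [16·157200/(π·3.93×10^7·0.6503)]^(1/3) = 0.3153 m.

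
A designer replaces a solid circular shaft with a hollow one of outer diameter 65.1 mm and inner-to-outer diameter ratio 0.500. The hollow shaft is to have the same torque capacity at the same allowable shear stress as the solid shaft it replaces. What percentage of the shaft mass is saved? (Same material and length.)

21.7 %

Equal τ_max and T ⇒ the solid shaft needs d_s³ = d_o³(1−k⁴), so d_s = 65.1·(1−0.500⁴)^(1/3) = 63.71 mm.
Area ratio A_h/A_s = d_o²(1−k²)/d_s² = (1−k²)/(1−k⁴)^(2/3) = 0.7830.
Mass saving = 1 − 0.7830 = 21.7 %.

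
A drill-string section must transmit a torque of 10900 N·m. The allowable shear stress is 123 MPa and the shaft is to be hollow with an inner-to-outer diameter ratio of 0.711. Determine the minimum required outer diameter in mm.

For a hollow shaft with d_i/d_o = 0.711: τ_max = 16T/(π d_o³ (1−k⁴)), so d_o = [16T/(π τ_allow (1−k⁴))]^(1/3) = [16·10900/(π·1.23×10^8·0.7444)]^(1/3) = 0.08464 m.

84.6 mm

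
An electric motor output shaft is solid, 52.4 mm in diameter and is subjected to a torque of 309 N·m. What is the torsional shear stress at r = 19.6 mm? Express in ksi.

1.19 ksi

J = πd⁴/32 = π(0.0524)⁴/32 = 7.402×10^-7 m⁴.
Shear stress varies linearly with radius: τ = T·r/J = 309.0 × 0.0196 / 7.402×10^-7 = 8.183×10^6 Pa.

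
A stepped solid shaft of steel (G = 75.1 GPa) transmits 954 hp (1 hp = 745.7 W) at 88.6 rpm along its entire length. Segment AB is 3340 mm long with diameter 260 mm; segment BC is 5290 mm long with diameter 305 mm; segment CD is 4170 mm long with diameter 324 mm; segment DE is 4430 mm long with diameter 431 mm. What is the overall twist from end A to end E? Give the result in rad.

0.0192 rad

ω = 2π·88.6/60 = 9.278 rad/s, so T = P/ω = 954×745.7 / 9.278 = 76670 N·m.
J_AB = π(0.260)⁴/32 = 4.49×10^-4 m⁴; J_BC = π(0.305)⁴/32 = 8.50×10^-4 m⁴; J_CD = π(0.324)⁴/32 = 1.08×10^-3 m⁴; J_DE = π(0.431)⁴/32 = 3.39×10^-3 m⁴.
θ = (T/G)·Σ L_i/J_i = (76670/75.1×10⁹)·(3.34/4.49×10^-4 + 5.29/8.50×10^-4 + 4.17/1.08×10^-3 + 4.43/3.39×10^-3) = 0.01923 rad.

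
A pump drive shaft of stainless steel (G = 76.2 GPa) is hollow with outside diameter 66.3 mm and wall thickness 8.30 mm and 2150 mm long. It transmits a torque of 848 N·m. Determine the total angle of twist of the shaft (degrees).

J = π(d_o⁴ − d_i⁴)/32 = π(0.0663⁴ − 0.0497⁴)/32 = 1.298×10^-6 m⁴.
θ = T·L/(G·J) = 848.0 × 2.15 / (76.2×10⁹ × 1.298×10^-6) = 0.01843 rad.

1.06°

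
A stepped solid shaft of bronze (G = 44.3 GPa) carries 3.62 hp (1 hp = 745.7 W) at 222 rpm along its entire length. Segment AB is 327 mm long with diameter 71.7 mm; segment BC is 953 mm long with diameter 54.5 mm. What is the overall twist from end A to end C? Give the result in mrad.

3.21 mrad

ω = 2π·222/60 = 23.25 rad/s, so T = P/ω = 3.62×745.7 / 23.25 = 116.1 N·m.
J_AB = π(0.0717)⁴/32 = 2.59×10^-6 m⁴; J_BC = π(0.0545)⁴/32 = 8.66×10^-7 m⁴.
θ = (T/G)·Σ L_i/J_i = (116.1/44.3×10⁹)·(0.327/2.59×10^-6 + 0.953/8.66×10^-7) = 3.214×10^-3 rad.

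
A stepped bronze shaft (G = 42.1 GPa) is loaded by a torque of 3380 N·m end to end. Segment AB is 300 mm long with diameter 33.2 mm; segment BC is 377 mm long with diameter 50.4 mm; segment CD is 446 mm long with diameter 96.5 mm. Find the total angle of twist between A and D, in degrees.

14.5°

J_AB = π(0.0332)⁴/32 = 1.19×10^-7 m⁴; J_BC = π(0.0504)⁴/32 = 6.33×10^-7 m⁴; J_CD = π(0.0965)⁴/32 = 8.51×10^-6 m⁴.
θ = (T/G)·Σ L_i/J_i = (3380/42.1×10⁹)·(0.300/1.19×10^-7 + 0.377/6.33×10^-7 + 0.446/8.51×10^-6) = 0.2539 rad.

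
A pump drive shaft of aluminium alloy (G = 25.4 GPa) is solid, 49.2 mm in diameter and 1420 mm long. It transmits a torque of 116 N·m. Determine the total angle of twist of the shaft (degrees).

J = πd⁴/32 = π(0.0492)⁴/32 = 5.753×10^-7 m⁴.
θ = T·L/(G·J) = 116.0 × 1.42 / (25.4×10⁹ × 5.753×10^-7) = 0.01127 rad.

0.646°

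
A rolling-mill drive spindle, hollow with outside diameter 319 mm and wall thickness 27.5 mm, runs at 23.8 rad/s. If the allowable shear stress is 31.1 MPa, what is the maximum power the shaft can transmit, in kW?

J = π(d_o⁴ − d_i⁴)/32 = π(0.319⁴ − 0.264⁴)/32 = 5.397×10^-4 m⁴.
T_max = τ_allow·J/r = 3.11×10^7 × 5.397×10^-4 / 0.160 = 105200 N·m.
ω = 23.8 rad/s, so P_max = T_max·ω = 2.505×10^6 W.

2500 kW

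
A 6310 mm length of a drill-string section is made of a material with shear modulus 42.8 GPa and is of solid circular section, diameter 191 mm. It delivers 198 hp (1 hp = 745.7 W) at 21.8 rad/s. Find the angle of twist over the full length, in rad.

0.00764 rad

ω = 21.8 rad/s, so T = P/ω = 198×745.7 / 21.80 = 6773 N·m.
J = πd⁴/32 = π(0.191)⁴/32 = 1.307×10^-4 m⁴.
θ = T·L/(G·J) = 6773 × 6.31 / (42.8×10⁹ × 1.307×10^-4) = 7.642×10^-3 rad.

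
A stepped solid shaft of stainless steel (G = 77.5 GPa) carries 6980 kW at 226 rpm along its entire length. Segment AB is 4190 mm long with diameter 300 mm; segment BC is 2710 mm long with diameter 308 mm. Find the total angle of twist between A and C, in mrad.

31.7 mrad

ω = 2π·226/60 = 23.67 rad/s, so T = P/ω = 6980×10³ / 23.67 = 294900 N·m.
J_AB = π(0.300)⁴/32 = 7.95×10^-4 m⁴; J_BC = π(0.308)⁴/32 = 8.83×10^-4 m⁴.
θ = (T/G)·Σ L_i/J_i = (294900/77.5×10⁹)·(4.19/7.95×10^-4 + 2.71/8.83×10^-4) = 0.03172 rad.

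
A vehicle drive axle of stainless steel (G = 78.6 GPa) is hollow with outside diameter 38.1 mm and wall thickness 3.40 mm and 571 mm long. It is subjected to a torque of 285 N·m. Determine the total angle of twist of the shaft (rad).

0.0184 rad

J = π(d_o⁴ − d_i⁴)/32 = π(0.0381⁴ − 0.0313⁴)/32 = 1.126×10^-7 m⁴.
θ = T·L/(G·J) = 285.0 × 0.571 / (78.6×10⁹ × 1.126×10^-7) = 0.01838 rad.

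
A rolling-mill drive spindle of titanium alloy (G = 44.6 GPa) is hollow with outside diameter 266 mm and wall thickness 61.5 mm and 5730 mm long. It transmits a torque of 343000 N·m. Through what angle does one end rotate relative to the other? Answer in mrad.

J = π(d_o⁴ − d_i⁴)/32 = π(0.266⁴ − 0.143⁴)/32 = 4.505×10^-4 m⁴.
θ = T·L/(G·J) = 343000 × 5.73 / (44.6×10⁹ × 4.505×10^-4) = 0.09783 rad.

97.8 mrad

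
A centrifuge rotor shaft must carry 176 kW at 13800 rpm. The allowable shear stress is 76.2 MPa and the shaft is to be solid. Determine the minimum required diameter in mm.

20.1 mm

ω = 2π·13800/60 = 1445 rad/s, so T = P/ω = 176×10³ / 1445 = 121.8 N·m.
For a solid shaft τ_max = 16T/(πd³), so d = (16T/(π τ_allow))^(1/3) = (16·121.8/(π·7.62×10^7))^(1/3) = 0.02012 m.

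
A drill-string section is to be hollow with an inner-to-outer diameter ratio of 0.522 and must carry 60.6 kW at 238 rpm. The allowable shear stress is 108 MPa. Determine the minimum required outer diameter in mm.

49.8 mm

ω = 2π·238/60 = 24.92 rad/s, so T = P/ω = 60.6×10³ / 24.92 = 2431 N·m.
For a hollow shaft with d_i/d_o = 0.522: τ_max = 16T/(π d_o³ (1−k⁴)), so d_o = [16T/(π τ_allow (1−k⁴))]^(1/3) = [16·2431/(π·1.08×10^8·0.9258)]^(1/3) = 0.04985 m.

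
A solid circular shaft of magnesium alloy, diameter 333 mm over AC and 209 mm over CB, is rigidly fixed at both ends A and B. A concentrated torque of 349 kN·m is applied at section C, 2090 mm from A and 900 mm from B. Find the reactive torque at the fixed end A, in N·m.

257000 N·m

Compatibility: T_A·a/J_AC = T_B·b/J_CB with T_A + T_B = T₀.
J_AC = 1.21×10^-3 m⁴, J_CB = 1.87×10^-4 m⁴, so T_A = T₀·(J_AC/a)/((J_AC/a)+(J_CB/b)) = 256600 N·m, T_B = 92450 N·m.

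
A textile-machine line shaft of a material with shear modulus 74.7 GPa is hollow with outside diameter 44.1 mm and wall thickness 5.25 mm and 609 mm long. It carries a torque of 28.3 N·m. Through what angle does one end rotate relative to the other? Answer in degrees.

J = π(d_o⁴ − d_i⁴)/32 = π(0.0441⁴ − 0.0336⁴)/32 = 2.462×10^-7 m⁴.
θ = T·L/(G·J) = 28.30 × 0.609 / (74.7×10⁹ × 2.462×10^-7) = 9.371×10^-4 rad.

0.0537°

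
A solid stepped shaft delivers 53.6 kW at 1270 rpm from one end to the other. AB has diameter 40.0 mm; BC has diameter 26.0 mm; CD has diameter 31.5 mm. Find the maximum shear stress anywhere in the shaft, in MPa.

ω = 2π·1270/60 = 133.0 rad/s, so T = P/ω = 53.6×10³ / 133.0 = 403.0 N·m.
Under the same torque, τ_max = 16T/(πd³) is largest where d is smallest — segment BC (d = 26.0 mm).
τ_max = 16·403.0/(π·(0.0260)³) = 1.168×10^8 Pa.

117 MPa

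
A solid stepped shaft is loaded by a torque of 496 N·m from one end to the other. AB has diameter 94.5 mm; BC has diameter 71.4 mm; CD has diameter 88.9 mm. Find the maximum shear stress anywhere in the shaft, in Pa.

6.94e6 Pa

Under the same torque, τ_max = 16T/(πd³) is largest where d is smallest — segment BC (d = 71.4 mm).
τ_max = 16·496.0/(π·(0.0714)³) = 6.940×10^6 Pa.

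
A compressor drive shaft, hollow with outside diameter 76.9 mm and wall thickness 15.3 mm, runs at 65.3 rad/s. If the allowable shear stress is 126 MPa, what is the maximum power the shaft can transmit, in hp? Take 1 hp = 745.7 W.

J = π(d_o⁴ − d_i⁴)/32 = π(0.0769⁴ − 0.0463⁴)/32 = 2.982×10^-6 m⁴.
T_max = τ_allow·J/r = 1.26×10^8 × 2.982×10^-6 / 0.0385 = 9772 N·m.
ω = 65.3 rad/s, so P_max = T_max·ω = 6.381×10^5 W.

856 hp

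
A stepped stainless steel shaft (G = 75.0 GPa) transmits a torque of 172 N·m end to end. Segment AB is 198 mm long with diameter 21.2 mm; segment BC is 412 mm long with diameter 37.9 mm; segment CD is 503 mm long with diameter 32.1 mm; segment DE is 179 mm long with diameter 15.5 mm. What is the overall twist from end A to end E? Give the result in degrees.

J_AB = π(0.0212)⁴/32 = 1.98×10^-8 m⁴; J_BC = π(0.0379)⁴/32 = 2.03×10^-7 m⁴; J_CD = π(0.0321)⁴/32 = 1.04×10^-7 m⁴; J_DE = π(0.0155)⁴/32 = 5.67×10^-9 m⁴.
θ = (T/G)·Σ L_i/J_i = (172.0/75.0×10⁹)·(0.198/1.98×10^-8 + 0.412/2.03×10^-7 + 0.503/1.04×10^-7 + 0.179/5.67×10^-9) = 0.1111 rad.

6.36°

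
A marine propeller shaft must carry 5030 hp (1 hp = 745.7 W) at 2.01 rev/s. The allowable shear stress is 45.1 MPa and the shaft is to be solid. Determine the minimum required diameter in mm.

322 mm

ω = 2π·2.01 = 12.63 rad/s, so T = P/ω = 5030×745.7 / 12.63 = 297000 N·m.
For a solid shaft τ_max = 16T/(πd³), so d = (16T/(π τ_allow))^(1/3) = (16·297000/(π·4.51×10^7))^(1/3) = 0.3225 m.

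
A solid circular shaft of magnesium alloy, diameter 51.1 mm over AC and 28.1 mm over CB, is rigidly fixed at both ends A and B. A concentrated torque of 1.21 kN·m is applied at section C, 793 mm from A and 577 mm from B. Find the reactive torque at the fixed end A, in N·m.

1070 N·m

Compatibility: T_A·a/J_AC = T_B·b/J_CB with T_A + T_B = T₀.
J_AC = 6.69×10^-7 m⁴, J_CB = 6.12×10^-8 m⁴, so T_A = T₀·(J_AC/a)/((J_AC/a)+(J_CB/b)) = 1075 N·m, T_B = 135.1 N·m.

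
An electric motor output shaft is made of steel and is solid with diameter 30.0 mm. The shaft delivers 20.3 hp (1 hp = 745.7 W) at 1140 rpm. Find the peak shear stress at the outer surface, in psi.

3470 psi

ω = 2π·1140/60 = 119.4 rad/s, so T = P/ω = 20.3×745.7 / 119.4 = 126.8 N·m.
J = πd⁴/32 = π(0.0300)⁴/32 = 7.952×10^-8 m⁴.
τ_max = T·r/J = 126.8 × 0.0150 / 7.952×10^-8 = 2.392×10^7 Pa.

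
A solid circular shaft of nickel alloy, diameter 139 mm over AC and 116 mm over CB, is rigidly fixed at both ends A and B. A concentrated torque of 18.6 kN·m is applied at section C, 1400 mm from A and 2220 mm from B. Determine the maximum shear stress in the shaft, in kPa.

27000 kPa

Compatibility: T_A·a/J_AC = T_B·b/J_CB with T_A + T_B = T₀.
J_AC = 3.66×10^-5 m⁴, J_CB = 1.78×10^-5 m⁴, so T_A = T₀·(J_AC/a)/((J_AC/a)+(J_CB/b)) = 14240 N·m, T_B = 4357 N·m.
τ in each portion: τ_AC = 2.70×10^7 Pa, τ_CB = 1.42×10^7 Pa; maximum is in AC.
τ_max = T_AC·r/J = 14240·0.0695/3.66×10^-5 = 2.701×10^7 Pa.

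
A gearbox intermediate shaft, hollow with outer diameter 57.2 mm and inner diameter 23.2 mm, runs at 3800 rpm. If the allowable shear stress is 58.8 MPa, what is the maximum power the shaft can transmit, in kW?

837 kW

J = π(d_o⁴ − d_i⁴)/32 = π(0.0572⁴ − 0.0232⁴)/32 = 1.023×10^-6 m⁴.
T_max = τ_allow·J/r = 5.88×10^7 × 1.023×10^-6 / 0.0286 = 2102 N·m.
ω = 2π·3800/60 = 397.9 rad/s, so P_max = T_max·ω = 8.366×10^5 W.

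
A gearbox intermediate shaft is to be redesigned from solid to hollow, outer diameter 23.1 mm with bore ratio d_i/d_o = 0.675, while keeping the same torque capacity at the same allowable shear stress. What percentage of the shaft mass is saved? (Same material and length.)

36.4 %

Equal τ_max and T ⇒ the solid shaft needs d_s³ = d_o³(1−k⁴), so d_s = 23.1·(1−0.675⁴)^(1/3) = 21.38 mm.
Area ratio A_h/A_s = d_o²(1−k²)/d_s² = (1−k²)/(1−k⁴)^(2/3) = 0.6357.
Mass saving = 1 − 0.6357 = 36.4 %.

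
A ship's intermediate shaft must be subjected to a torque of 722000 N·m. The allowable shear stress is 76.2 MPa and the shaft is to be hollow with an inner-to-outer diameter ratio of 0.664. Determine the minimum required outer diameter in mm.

391 mm

For a hollow shaft with d_i/d_o = 0.664: τ_max = 16T/(π d_o³ (1−k⁴)), so d_o = [16T/(π τ_allow (1−k⁴))]^(1/3) = [16·722000/(π·7.62×10^7·0.8056)]^(1/3) = 0.3913 m.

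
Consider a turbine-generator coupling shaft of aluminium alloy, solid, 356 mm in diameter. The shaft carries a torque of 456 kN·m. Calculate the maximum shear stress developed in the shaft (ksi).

7.47 ksi

J = πd⁴/32 = π(0.356)⁴/32 = 1.577×10^-3 m⁴.
τ_max = T·r/J = 456000 × 0.178 / 1.577×10^-3 = 5.147×10^7 Pa.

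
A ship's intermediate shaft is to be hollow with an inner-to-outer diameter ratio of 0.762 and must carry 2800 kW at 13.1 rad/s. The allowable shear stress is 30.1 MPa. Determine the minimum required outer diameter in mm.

379 mm

ω = 13.1 rad/s, so T = P/ω = 2800×10³ / 13.10 = 213700 N·m.
For a hollow shaft with d_i/d_o = 0.762: τ_max = 16T/(π d_o³ (1−k⁴)), so d_o = [16T/(π τ_allow (1−k⁴))]^(1/3) = [16·213700/(π·3.01×10^7·0.6629)]^(1/3) = 0.3793 m.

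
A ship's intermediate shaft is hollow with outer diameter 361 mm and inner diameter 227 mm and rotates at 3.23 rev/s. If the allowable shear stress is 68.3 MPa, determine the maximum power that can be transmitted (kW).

10800 kW

J = π(d_o⁴ − d_i⁴)/32 = π(0.361⁴ − 0.227⁴)/32 = 1.407×10^-3 m⁴.
T_max = τ_allow·J/r = 6.83×10^7 × 1.407×10^-3 / 0.180 = 532300 N·m.
ω = 2π·3.23 = 20.29 rad/s, so P_max = T_max·ω = 1.080×10^7 W.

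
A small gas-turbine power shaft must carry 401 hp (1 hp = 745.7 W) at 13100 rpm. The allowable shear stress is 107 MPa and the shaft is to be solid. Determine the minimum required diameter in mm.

ω = 2π·13100/60 = 1372 rad/s, so T = P/ω = 401×745.7 / 1372 = 218.0 N·m.
For a solid shaft τ_max = 16T/(πd³), so d = (16T/(π τ_allow))^(1/3) = (16·218.0/(π·1.07×10^8))^(1/3) = 0.02181 m.

21.8 mm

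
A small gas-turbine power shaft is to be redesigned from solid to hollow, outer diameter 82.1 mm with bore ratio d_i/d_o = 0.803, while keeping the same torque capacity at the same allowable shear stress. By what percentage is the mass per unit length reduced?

Equal τ_max and T ⇒ the solid shaft needs d_s³ = d_o³(1−k⁴), so d_s = 82.1·(1−0.803⁴)^(1/3) = 68.63 mm.
Area ratio A_h/A_s = d_o²(1−k²)/d_s² = (1−k²)/(1−k⁴)^(2/3) = 0.5082.
Mass saving = 1 − 0.5082 = 49.2 %.

49.2 %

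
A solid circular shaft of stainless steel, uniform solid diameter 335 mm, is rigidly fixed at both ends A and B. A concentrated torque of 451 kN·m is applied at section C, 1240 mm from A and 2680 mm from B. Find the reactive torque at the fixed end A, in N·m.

With uniform GJ and both ends fixed, compatibility θ_AC = θ_CB gives T_A·a = T_B·b, together with T_A + T_B = T₀.
T_A = T₀·b/(a+b) = 451000·2680/3920 = 308300 N·m; T_B = 142700 N·m.

308000 N·m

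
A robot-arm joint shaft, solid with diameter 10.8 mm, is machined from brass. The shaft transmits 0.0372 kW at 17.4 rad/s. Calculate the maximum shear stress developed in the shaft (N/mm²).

ω = 17.4 rad/s, so T = P/ω = 0.0372×10³ / 17.40 = 2.138 N·m.
J = πd⁴/32 = π(0.0108)⁴/32 = 1.336×10^-9 m⁴.
τ_max = T·r/J = 2.138 × 0.00540 / 1.336×10^-9 = 8.644×10^6 Pa.

8.64 N/mm²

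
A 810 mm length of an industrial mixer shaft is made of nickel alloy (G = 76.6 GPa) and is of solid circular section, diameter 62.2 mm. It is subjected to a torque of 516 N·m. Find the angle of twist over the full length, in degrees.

J = πd⁴/32 = π(0.0622)⁴/32 = 1.469×10^-6 m⁴.
θ = T·L/(G·J) = 516.0 × 0.810 / (76.6×10⁹ × 1.469×10^-6) = 3.713×10^-3 rad.

0.213°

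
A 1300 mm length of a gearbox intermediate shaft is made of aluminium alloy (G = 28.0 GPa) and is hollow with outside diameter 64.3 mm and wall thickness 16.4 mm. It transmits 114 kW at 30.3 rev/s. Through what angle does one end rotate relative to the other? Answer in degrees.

1.01°

ω = 2π·30.3 = 190.4 rad/s, so T = P/ω = 114×10³ / 190.4 = 598.8 N·m.
J = π(d_o⁴ − d_i⁴)/32 = π(0.0643⁴ − 0.0315⁴)/32 = 1.582×10^-6 m⁴.
θ = T·L/(G·J) = 598.8 × 1.30 / (28.0×10⁹ × 1.582×10^-6) = 0.01758 rad.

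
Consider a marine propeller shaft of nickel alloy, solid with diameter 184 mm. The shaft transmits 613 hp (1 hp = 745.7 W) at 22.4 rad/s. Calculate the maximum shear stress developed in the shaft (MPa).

16.7 MPa

ω = 22.4 rad/s, so T = P/ω = 613×745.7 / 22.40 = 20410 N·m.
J = πd⁴/32 = π(0.184)⁴/32 = 1.125×10^-4 m⁴.
τ_max = T·r/J = 20410 × 0.0920 / 1.125×10^-4 = 1.668×10^7 Pa.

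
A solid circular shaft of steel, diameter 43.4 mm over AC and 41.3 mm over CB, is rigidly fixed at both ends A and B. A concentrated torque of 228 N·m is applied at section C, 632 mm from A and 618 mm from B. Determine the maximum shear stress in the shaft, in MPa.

Compatibility: T_A·a/J_AC = T_B·b/J_CB with T_A + T_B = T₀.
J_AC = 3.48×10^-7 m⁴, J_CB = 2.86×10^-7 m⁴, so T_A = T₀·(J_AC/a)/((J_AC/a)+(J_CB/b)) = 124.0 N·m, T_B = 104.0 N·m.
τ in each portion: τ_AC = 7.73×10^6 Pa, τ_CB = 7.52×10^6 Pa; maximum is in AC.
τ_max = T_AC·r/J = 124.0·0.0217/3.48×10^-7 = 7.726×10^6 Pa.

7.73 MPa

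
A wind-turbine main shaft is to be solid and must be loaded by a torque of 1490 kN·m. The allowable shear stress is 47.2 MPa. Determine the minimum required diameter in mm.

For a solid shaft τ_max = 16T/(πd³), so d = (16T/(π τ_allow))^(1/3) = (16·1.490e6/(π·4.72×10^7))^(1/3) = 0.5438 m.

544 mm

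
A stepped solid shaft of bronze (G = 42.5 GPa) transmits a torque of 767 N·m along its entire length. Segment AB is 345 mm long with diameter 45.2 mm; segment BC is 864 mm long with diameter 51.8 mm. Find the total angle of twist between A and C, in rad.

0.0373 rad

J_AB = π(0.0452)⁴/32 = 4.10×10^-7 m⁴; J_BC = π(0.0518)⁴/32 = 7.07×10^-7 m⁴.
θ = (T/G)·Σ L_i/J_i = (767.0/42.5×10⁹)·(0.345/4.10×10^-7 + 0.864/7.07×10^-7) = 0.03725 rad.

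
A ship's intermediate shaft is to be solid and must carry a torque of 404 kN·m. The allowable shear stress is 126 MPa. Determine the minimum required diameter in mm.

254 mm

For a solid shaft τ_max = 16T/(πd³), so d = (16T/(π τ_allow))^(1/3) = (16·404000/(π·1.26×10^8))^(1/3) = 0.2537 m.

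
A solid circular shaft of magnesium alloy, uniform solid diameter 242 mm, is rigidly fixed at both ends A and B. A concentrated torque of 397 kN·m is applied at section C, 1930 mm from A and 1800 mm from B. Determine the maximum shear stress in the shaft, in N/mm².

73.8 N/mm²

With uniform GJ and both ends fixed, compatibility θ_AC = θ_CB gives T_A·a = T_B·b, together with T_A + T_B = T₀.
T_A = T₀·b/(a+b) = 397000·1800/3730 = 191600 N·m; T_B = 205400 N·m.
τ in each portion: τ_AC = 6.88×10^7 Pa, τ_CB = 7.38×10^7 Pa; maximum is in CB.
τ_max = T_CB·r/J = 205400·0.121/3.37×10^-4 = 7.382×10^7 Pa.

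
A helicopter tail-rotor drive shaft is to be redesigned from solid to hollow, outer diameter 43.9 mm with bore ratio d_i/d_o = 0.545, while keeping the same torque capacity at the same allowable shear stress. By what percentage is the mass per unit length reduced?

Equal τ_max and T ⇒ the solid shaft needs d_s³ = d_o³(1−k⁴), so d_s = 43.9·(1−0.545⁴)^(1/3) = 42.57 mm.
Area ratio A_h/A_s = d_o²(1−k²)/d_s² = (1−k²)/(1−k⁴)^(2/3) = 0.7476.
Mass saving = 1 − 0.7476 = 25.2 %.

25.2 %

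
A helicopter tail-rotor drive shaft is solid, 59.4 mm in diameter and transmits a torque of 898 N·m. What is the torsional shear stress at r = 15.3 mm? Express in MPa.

11.2 MPa

J = πd⁴/32 = π(0.0594)⁴/32 = 1.222×10^-6 m⁴.
Shear stress varies linearly with radius: τ = T·r/J = 898.0 × 0.0153 / 1.222×10^-6 = 1.124×10^7 Pa.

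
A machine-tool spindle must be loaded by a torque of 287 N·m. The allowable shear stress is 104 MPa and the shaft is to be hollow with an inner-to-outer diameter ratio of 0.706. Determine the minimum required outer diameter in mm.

26.5 mm

For a hollow shaft with d_i/d_o = 0.706: τ_max = 16T/(π d_o³ (1−k⁴)), so d_o = [16T/(π τ_allow (1−k⁴))]^(1/3) = [16·287.0/(π·1.04×10^8·0.7516)]^(1/3) = 0.02654 m.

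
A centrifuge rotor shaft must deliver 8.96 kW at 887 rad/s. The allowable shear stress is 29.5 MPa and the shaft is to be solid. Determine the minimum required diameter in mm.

ω = 887 rad/s, so T = P/ω = 8.96×10³ / 887.0 = 10.10 N·m.
For a solid shaft τ_max = 16T/(πd³), so d = (16T/(π τ_allow))^(1/3) = (16·10.10/(π·2.95×10^7))^(1/3) = 0.01204 m.

12.0 mm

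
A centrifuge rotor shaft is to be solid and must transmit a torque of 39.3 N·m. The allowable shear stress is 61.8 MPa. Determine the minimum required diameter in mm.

For a solid shaft τ_max = 16T/(πd³), so d = (16T/(π τ_allow))^(1/3) = (16·39.30/(π·6.18×10^7))^(1/3) = 0.01480 m.

14.8 mm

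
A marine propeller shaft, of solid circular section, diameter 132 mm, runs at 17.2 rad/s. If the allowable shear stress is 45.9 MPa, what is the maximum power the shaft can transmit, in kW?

J = πd⁴/32 = π(0.132)⁴/32 = 2.981×10^-5 m⁴.
T_max = τ_allow·J/r = 4.59×10^7 × 2.981×10^-5 / 0.0660 = 20730 N·m.
ω = 17.2 rad/s, so P_max = T_max·ω = 3.565×10^5 W.

357 kW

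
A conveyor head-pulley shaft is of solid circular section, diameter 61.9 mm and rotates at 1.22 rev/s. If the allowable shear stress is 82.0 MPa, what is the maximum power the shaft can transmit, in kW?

J = πd⁴/32 = π(0.0619)⁴/32 = 1.441×10^-6 m⁴.
T_max = τ_allow·J/r = 8.20×10^7 × 1.441×10^-6 / 0.0309 = 3819 N·m.
ω = 2π·1.22 = 7.665 rad/s, so P_max = T_max·ω = 2.927×10^4 W.

29.3 kW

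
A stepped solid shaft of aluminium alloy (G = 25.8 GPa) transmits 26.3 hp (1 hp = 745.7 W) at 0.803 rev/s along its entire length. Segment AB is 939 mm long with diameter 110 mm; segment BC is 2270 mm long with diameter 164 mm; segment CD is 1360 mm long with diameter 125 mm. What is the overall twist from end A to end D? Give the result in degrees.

ω = 2π·0.803 = 5.045 rad/s, so T = P/ω = 26.3×745.7 / 5.045 = 3887 N·m.
J_AB = π(0.110)⁴/32 = 1.44×10^-5 m⁴; J_BC = π(0.164)⁴/32 = 7.10×10^-5 m⁴; J_CD = π(0.125)⁴/32 = 2.40×10^-5 m⁴.
θ = (T/G)·Σ L_i/J_i = (3887/25.8×10⁹)·(0.939/1.44×10^-5 + 2.27/7.10×10^-5 + 1.36/2.40×10^-5) = 0.02321 rad.

1.33°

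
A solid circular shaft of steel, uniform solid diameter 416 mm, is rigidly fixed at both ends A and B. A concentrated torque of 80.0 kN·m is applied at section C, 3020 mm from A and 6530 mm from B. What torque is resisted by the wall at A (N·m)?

With uniform GJ and both ends fixed, compatibility θ_AC = θ_CB gives T_A·a = T_B·b, together with T_A + T_B = T₀.
T_A = T₀·b/(a+b) = 80000·6530/9550 = 54700 N·m; T_B = 25300 N·m.

54700 N·m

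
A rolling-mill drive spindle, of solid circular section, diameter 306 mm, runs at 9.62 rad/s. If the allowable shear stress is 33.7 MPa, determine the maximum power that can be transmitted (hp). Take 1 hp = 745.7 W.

2450 hp

J = πd⁴/32 = π(0.306)⁴/32 = 8.608×10^-4 m⁴.
T_max = τ_allow·J/r = 3.37×10^7 × 8.608×10^-4 / 0.153 = 189600 N·m.
ω = 9.62 rad/s, so P_max = T_max·ω = 1.824×10^6 W.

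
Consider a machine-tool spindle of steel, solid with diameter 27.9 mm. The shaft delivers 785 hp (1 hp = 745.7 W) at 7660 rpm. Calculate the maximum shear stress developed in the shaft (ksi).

24.8 ksi

ω = 2π·7660/60 = 802.2 rad/s, so T = P/ω = 785×745.7 / 802.2 = 729.8 N·m.
J = πd⁴/32 = π(0.0279)⁴/32 = 5.949×10^-8 m⁴.
τ_max = T·r/J = 729.8 × 0.0139 / 5.949×10^-8 = 1.711×10^8 Pa.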